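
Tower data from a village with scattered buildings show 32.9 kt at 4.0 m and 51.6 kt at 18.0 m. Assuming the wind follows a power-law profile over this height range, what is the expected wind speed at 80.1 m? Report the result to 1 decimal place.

80.7 kt

First find α: α = ln(V₂/V₁)/ln(z₂/z₁) = ln(51.6/32.9)/ln(18.0/4.0) = 0.45005/1.50408 = 0.2992
Extrapolate from 18.0 m to 80.1 m: V₃ = 51.6 × (80.1/18.0)^0.2992 = 51.6 × 1.5632 = 80.6588 kt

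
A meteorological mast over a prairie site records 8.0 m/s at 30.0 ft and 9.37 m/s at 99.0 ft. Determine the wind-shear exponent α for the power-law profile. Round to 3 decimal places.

α ≈ 0.132

Power law: V₂/V₁ = (z₂/z₁)^α ⇒ α = ln(V₂/V₁) / ln(z₂/z₁)
α = ln(9.37/8.0) / ln(99.0/30.0) = ln(1.1712) / ln(3.3000)
  = 0.15807 / 1.19392 = 0.13240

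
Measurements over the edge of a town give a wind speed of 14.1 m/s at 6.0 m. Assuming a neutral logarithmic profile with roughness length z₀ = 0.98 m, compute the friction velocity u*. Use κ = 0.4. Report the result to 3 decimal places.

u* ≈ 3.113 m/s

Log law: V(z) = (u*/κ) · ln(z/z₀) ⇒ u* = κ · V / ln(z/z₀)
u* = 0.4 × 14.1 / ln(6.0/0.98) = 0.4 × 14.1 / 1.8120
   = 5.6400 / 1.8120 = 3.1126 m/s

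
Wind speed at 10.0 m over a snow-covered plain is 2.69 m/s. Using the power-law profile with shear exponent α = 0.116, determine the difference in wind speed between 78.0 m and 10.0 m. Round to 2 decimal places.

0.72 m/s

Power law: V₂ = V₁ · (z₂/z₁)^α = 2.69 × (7.8000)^0.116 = 3.4138 m/s
ΔV = 3.4138 − 2.69 = 0.7238 m/s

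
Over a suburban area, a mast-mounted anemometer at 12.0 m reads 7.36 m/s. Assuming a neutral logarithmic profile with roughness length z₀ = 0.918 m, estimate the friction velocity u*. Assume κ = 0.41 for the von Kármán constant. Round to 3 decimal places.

Log law: V(z) = (u*/κ) · ln(z/z₀) ⇒ u* = κ · V / ln(z/z₀)
u* = 0.41 × 7.36 / ln(12.0/0.918) = 0.41 × 7.36 / 2.5705
   = 3.0176 / 2.5705 = 1.1740 m/s

u* ≈ 1.174 m/s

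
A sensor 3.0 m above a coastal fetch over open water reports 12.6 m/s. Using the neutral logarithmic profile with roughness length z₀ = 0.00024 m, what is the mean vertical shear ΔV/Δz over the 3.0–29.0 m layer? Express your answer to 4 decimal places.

0.1165 m/s/m

Log law: V₂ = V₁ · ln(z₂/z₀)/ln(z₁/z₀) = 12.6 × 11.7022/9.4335 = 15.6302 m/s
ΔV/Δz = (15.6302 − 12.6)/(29.0 − 3.0) = 3.0302/26.0000 = 0.11655 m/s/m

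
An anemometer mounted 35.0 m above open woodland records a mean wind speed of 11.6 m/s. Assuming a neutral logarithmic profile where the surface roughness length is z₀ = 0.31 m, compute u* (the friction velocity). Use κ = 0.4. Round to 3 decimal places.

u* ≈ 0.982 m/s

Log law: V(z) = (u*/κ) · ln(z/z₀) ⇒ u* = κ · V / ln(z/z₀)
u* = 0.4 × 11.6 / ln(35.0/0.31) = 0.4 × 11.6 / 4.7265
   = 4.6400 / 4.7265 = 0.9817 m/s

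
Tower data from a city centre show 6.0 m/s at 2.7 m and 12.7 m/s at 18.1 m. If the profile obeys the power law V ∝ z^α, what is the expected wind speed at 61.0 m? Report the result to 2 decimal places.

20.50 m/s

First find α: α = ln(V₂/V₁)/ln(z₂/z₁) = ln(12.7/6.0)/ln(18.1/2.7) = 0.74984/1.90266 = 0.3941
Extrapolate from 18.1 m to 61.0 m: V₃ = 12.7 × (61.0/18.1)^0.3941 = 12.7 × 1.6142 = 20.4999 m/s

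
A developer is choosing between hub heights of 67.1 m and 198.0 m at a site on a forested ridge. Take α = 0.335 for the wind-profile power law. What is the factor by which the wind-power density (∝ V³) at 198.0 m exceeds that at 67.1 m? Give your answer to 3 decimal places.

Speed ratio: V_B/V_A = (z_B/z_A)^α = (198.0/67.1)^0.335 = (2.9508)^0.335 = 1.43691
Power-density ratio: P_B/P_A = (V_B/V_A)³ = (1.43691)³ = 2.96683

2.967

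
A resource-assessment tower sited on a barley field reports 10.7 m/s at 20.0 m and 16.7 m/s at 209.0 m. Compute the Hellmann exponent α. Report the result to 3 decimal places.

α ≈ 0.190

Power law: V₂/V₁ = (z₂/z₁)^α ⇒ α = ln(V₂/V₁) / ln(z₂/z₁)
α = ln(16.7/10.7) / ln(209.0/20.0) = ln(1.5607) / ln(10.4500)
  = 0.44516 / 2.34660 = 0.18971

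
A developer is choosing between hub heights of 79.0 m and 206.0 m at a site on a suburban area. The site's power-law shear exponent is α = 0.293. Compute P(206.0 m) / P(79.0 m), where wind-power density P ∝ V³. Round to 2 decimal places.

2.32

Speed ratio: V_B/V_A = (z_B/z_A)^α = (206.0/79.0)^0.293 = (2.6076)^0.293 = 1.32421
Power-density ratio: P_B/P_A = (V_B/V_A)³ = (1.32421)³ = 2.32207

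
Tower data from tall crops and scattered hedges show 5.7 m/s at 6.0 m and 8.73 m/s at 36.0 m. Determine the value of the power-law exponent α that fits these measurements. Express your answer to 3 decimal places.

α ≈ 0.238

Power law: V₂/V₁ = (z₂/z₁)^α ⇒ α = ln(V₂/V₁) / ln(z₂/z₁)
α = ln(8.73/5.7) / ln(36.0/6.0) = ln(1.5316) / ln(6.0000)
  = 0.42630 / 1.79176 = 0.23792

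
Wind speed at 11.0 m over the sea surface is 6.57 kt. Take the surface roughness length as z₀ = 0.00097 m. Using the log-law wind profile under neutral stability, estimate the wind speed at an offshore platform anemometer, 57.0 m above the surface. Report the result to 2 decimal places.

7.73 kt

Log law: V(z) ∝ ln(z/z₀), so V₂/V₁ = ln(z₂/z₀) / ln(z₁/z₀).
ln(57.0/0.00097) = 10.9813, ln(11.0/0.00097) = 9.3361
V₂ = 6.57 × 10.9813/9.3361 = 6.57 × 1.1762 = 7.7277 kt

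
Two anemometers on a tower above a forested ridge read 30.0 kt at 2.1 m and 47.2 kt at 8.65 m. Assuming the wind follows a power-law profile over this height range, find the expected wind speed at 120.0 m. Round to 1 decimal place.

First find α: α = ln(V₂/V₁)/ln(z₂/z₁) = ln(47.2/30.0)/ln(8.65/2.1) = 0.45320/1.41562 = 0.3201
Extrapolate from 8.65 m to 120.0 m: V₃ = 47.2 × (120.0/8.65)^0.3201 = 47.2 × 2.3209 = 109.5454 kt

109.5 kt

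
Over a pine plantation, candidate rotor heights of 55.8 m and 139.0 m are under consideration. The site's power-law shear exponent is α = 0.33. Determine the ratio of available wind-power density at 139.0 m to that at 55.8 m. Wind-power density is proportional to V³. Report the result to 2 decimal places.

2.47

Speed ratio: V_B/V_A = (z_B/z_A)^α = (139.0/55.8)^0.33 = (2.4910)^0.33 = 1.35147
Power-density ratio: P_B/P_A = (V_B/V_A)³ = (1.35147)³ = 2.46841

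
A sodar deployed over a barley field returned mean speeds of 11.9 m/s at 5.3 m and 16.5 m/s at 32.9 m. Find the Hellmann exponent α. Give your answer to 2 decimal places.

α ≈ 0.18

Power law: V₂/V₁ = (z₂/z₁)^α ⇒ α = ln(V₂/V₁) / ln(z₂/z₁)
α = ln(16.5/11.9) / ln(32.9/5.3) = ln(1.3866) / ln(6.2075)
  = 0.32682 / 1.82577 = 0.17901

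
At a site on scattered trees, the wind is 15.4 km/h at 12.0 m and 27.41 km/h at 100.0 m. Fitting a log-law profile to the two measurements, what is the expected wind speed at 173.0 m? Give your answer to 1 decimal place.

30.5 km/h

Log law: V ∝ ln(z/z₀). From the pair, with r = V₁/V₂ = 0.56184,
ln z₀ = (ln z₁ − r·ln z₂)/(1 − r) = (2.4849 − 0.56184×4.6052)/0.43816 = -0.2338 → z₀ = 0.7915 m
V₃ = V₁ · ln(z₃/z₀)/ln(z₁/z₀) = 15.4 × 5.3871/2.7187 = 30.5148 km/h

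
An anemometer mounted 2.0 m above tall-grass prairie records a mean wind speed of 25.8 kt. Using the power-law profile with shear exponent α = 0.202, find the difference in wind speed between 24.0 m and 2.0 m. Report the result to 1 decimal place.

16.8 kt

Power law: V₂ = V₁ · (z₂/z₁)^α = 25.8 × (12.0000)^0.202 = 42.6201 kt
ΔV = 42.6201 − 25.8 = 16.8201 kt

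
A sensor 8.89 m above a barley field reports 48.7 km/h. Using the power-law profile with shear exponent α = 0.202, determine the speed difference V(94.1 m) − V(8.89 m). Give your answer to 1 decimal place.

29.7 km/h

Power law: V₂ = V₁ · (z₂/z₁)^α = 48.7 × (10.5849)^0.202 = 78.4361 km/h
ΔV = 78.4361 − 48.7 = 29.7361 km/h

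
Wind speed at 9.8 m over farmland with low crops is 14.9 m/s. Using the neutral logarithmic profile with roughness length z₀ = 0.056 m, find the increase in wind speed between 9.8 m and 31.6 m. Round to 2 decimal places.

Log law: V₂ = V₁ · ln(z₂/z₀)/ln(z₁/z₀) = 14.9 × 6.3356/5.1648 = 18.2776 m/s
ΔV = 18.2776 − 14.9 = 3.3776 m/s

3.38 m/s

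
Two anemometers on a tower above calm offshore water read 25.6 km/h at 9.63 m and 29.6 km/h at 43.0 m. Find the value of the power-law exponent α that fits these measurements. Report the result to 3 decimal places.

α ≈ 0.097

Power law: V₂/V₁ = (z₂/z₁)^α ⇒ α = ln(V₂/V₁) / ln(z₂/z₁)
α = ln(29.6/25.6) / ln(43.0/9.63) = ln(1.1562) / ln(4.4652)
  = 0.14518 / 1.49632 = 0.09703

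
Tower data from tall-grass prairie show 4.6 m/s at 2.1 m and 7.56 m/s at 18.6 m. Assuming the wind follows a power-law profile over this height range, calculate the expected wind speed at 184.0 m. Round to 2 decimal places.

12.74 m/s

First find α: α = ln(V₂/V₁)/ln(z₂/z₁) = ln(7.56/4.6)/ln(18.6/2.1) = 0.49681/2.18122 = 0.2278
Extrapolate from 18.6 m to 184.0 m: V₃ = 7.56 × (184.0/18.6)^0.2278 = 7.56 × 1.6854 = 12.7415 m/s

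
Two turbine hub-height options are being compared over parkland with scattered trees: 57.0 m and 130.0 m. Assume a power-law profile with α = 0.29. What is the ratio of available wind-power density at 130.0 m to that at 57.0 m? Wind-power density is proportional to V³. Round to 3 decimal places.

2.049

Speed ratio: V_B/V_A = (z_B/z_A)^α = (130.0/57.0)^0.29 = (2.2807)^0.29 = 1.27011
Power-density ratio: P_B/P_A = (V_B/V_A)³ = (1.27011)³ = 2.04889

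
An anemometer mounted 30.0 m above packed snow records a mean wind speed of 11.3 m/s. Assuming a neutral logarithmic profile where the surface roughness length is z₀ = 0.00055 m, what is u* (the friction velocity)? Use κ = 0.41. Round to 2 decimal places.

Log law: V(z) = (u*/κ) · ln(z/z₀) ⇒ u* = κ · V / ln(z/z₀)
u* = 0.41 × 11.3 / ln(30.0/0.00055) = 0.41 × 11.3 / 10.9068
   = 4.6330 / 10.9068 = 0.4248 m/s

u* ≈ 0.42 m/s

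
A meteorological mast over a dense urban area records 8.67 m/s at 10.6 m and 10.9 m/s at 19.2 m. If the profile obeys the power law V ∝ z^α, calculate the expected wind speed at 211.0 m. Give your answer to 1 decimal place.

27.4 m/s

First find α: α = ln(V₂/V₁)/ln(z₂/z₁) = ln(10.9/8.67)/ln(19.2/10.6) = 0.22889/0.59406 = 0.3853
Extrapolate from 19.2 m to 211.0 m: V₃ = 10.9 × (211.0/19.2)^0.3853 = 10.9 × 2.5182 = 27.4488 m/s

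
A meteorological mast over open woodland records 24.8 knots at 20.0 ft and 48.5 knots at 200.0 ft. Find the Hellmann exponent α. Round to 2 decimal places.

Power law: V₂/V₁ = (z₂/z₁)^α ⇒ α = ln(V₂/V₁) / ln(z₂/z₁)
α = ln(48.5/24.8) / ln(200.0/20.0) = ln(1.9556) / ln(10.0000)
  = 0.67072 / 2.30259 = 0.29129

α ≈ 0.29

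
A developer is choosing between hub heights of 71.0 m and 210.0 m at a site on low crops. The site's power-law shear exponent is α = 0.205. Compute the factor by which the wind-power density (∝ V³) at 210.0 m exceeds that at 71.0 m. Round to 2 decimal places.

1.95

Speed ratio: V_B/V_A = (z_B/z_A)^α = (210.0/71.0)^0.205 = (2.9577)^0.205 = 1.24896
Power-density ratio: P_B/P_A = (V_B/V_A)³ = (1.24896)³ = 1.94823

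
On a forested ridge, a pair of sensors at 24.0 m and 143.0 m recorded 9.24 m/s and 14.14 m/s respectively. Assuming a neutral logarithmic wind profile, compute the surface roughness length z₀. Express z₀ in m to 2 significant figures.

Log law: V(z) ∝ ln(z/z₀). With r = V₁/V₂ = 9.24/14.14 = 0.65347,
r · ln(z₂/z₀) = ln(z₁/z₀) ⇒ ln z₀ = (ln z₁ − r·ln z₂)/(1 − r)
ln z₀ = (3.17805 − 0.65347×4.96284) / 0.34653 = -0.1876
z₀ = exp(-0.1876) = 0.8290 m

z₀ ≈ 0.83 m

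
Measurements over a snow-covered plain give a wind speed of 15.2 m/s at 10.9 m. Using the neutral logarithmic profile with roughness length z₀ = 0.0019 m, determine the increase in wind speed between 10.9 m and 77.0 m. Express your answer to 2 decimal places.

3.43 m/s

Log law: V₂ = V₁ · ln(z₂/z₀)/ln(z₁/z₀) = 15.2 × 10.6097/8.6547 = 18.6336 m/s
ΔV = 18.6336 − 15.2 = 3.4336 m/s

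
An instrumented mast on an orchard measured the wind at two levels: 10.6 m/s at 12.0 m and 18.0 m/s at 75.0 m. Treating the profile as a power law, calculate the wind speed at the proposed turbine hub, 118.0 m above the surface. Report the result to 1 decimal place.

20.5 m/s

First find α: α = ln(V₂/V₁)/ln(z₂/z₁) = ln(18.0/10.6)/ln(75.0/12.0) = 0.52952/1.83258 = 0.2889
Extrapolate from 75.0 m to 118.0 m: V₃ = 18.0 × (118.0/75.0)^0.2889 = 18.0 × 1.1399 = 20.5184 m/s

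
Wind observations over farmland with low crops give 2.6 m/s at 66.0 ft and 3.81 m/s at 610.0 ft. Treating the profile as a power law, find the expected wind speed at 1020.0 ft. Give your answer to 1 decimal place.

4.2 m/s

First find α: α = ln(V₂/V₁)/ln(z₂/z₁) = ln(3.81/2.6)/ln(610.0/66.0) = 0.38212/2.22380 = 0.1718
Extrapolate from 610.0 ft to 1020.0 ft: V₃ = 3.81 × (1020.0/610.0)^0.1718 = 3.81 × 1.0924 = 4.1619 m/s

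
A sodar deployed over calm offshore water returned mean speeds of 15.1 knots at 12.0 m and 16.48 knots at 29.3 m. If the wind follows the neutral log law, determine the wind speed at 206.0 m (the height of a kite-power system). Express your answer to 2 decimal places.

19.49 knots

Log law: V ∝ ln(z/z₀). From the pair, with r = V₁/V₂ = 0.91626,
ln z₀ = (ln z₁ − r·ln z₂)/(1 − r) = (2.4849 − 0.91626×3.3776)/0.08374 = -7.2828 → z₀ = 0.0006872 m
V₃ = V₁ · ln(z₃/z₀)/ln(z₁/z₀) = 15.1 × 12.6107/9.7677 = 19.4950 knots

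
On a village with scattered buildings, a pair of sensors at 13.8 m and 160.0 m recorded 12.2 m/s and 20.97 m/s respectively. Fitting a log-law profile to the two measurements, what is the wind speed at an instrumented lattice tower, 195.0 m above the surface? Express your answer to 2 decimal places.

Log law: V ∝ ln(z/z₀). From the pair, with r = V₁/V₂ = 0.58178,
ln z₀ = (ln z₁ − r·ln z₂)/(1 − r) = (2.6247 − 0.58178×5.0752)/0.41822 = -0.7842 → z₀ = 0.4565 m
V₃ = V₁ · ln(z₃/z₀)/ln(z₁/z₀) = 12.2 × 6.0572/3.4089 = 21.6780 m/s

21.68 m/s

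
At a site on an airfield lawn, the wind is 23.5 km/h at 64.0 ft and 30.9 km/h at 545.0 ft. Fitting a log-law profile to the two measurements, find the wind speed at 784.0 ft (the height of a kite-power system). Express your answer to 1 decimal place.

Log law: V ∝ ln(z/z₀). From the pair, with r = V₁/V₂ = 0.76052,
ln z₀ = (ln z₁ − r·ln z₂)/(1 − r) = (4.1589 − 0.76052×6.3008)/0.23948 = -2.6431 → z₀ = 0.07114 ft
V₃ = V₁ · ln(z₃/z₀)/ln(z₁/z₀) = 23.5 × 9.3075/6.8020 = 32.1563 km/h

32.2 km/h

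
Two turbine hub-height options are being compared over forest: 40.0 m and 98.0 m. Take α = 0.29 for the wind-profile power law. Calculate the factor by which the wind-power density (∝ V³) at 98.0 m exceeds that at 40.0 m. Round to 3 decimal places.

2.181

Speed ratio: V_B/V_A = (z_B/z_A)^α = (98.0/40.0)^0.29 = (2.4500)^0.29 = 1.29676
Power-density ratio: P_B/P_A = (V_B/V_A)³ = (1.29676)³ = 2.18059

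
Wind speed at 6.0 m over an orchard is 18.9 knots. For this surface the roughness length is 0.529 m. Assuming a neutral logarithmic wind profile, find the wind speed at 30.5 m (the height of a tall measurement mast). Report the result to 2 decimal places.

31.55 knots

Log law: V(z) ∝ ln(z/z₀), so V₂/V₁ = ln(z₂/z₀) / ln(z₁/z₀).
ln(30.5/0.529) = 4.0545, ln(6.0/0.529) = 2.4285
V₂ = 18.9 × 4.0545/2.4285 = 18.9 × 1.6695 = 31.5541 knots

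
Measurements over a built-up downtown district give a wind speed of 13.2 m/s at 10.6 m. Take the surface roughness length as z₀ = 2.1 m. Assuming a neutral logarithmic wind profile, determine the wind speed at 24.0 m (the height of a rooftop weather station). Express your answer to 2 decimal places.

Log law: V(z) ∝ ln(z/z₀), so V₂/V₁ = ln(z₂/z₀) / ln(z₁/z₀).
ln(24.0/2.1) = 2.4361, ln(10.6/2.1) = 1.6189
V₂ = 13.2 × 2.4361/1.6189 = 13.2 × 1.5048 = 19.8631 m/s

19.86 m/s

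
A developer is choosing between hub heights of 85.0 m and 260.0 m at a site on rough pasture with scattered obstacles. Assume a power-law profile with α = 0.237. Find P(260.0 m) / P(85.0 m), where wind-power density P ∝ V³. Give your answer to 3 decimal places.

Speed ratio: V_B/V_A = (z_B/z_A)^α = (260.0/85.0)^0.237 = (3.0588)^0.237 = 1.30340
Power-density ratio: P_B/P_A = (V_B/V_A)³ = (1.30340)³ = 2.21426

2.214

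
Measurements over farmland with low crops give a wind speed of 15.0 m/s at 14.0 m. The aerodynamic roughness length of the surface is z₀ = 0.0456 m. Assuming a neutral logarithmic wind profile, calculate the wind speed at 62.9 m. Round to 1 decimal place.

18.9 m/s

Log law: V(z) ∝ ln(z/z₀), so V₂/V₁ = ln(z₂/z₀) / ln(z₁/z₀).
ln(62.9/0.0456) = 7.2294, ln(14.0/0.0456) = 5.7269
V₂ = 15.0 × 7.2294/5.7269 = 15.0 × 1.2624 = 18.9353 m/s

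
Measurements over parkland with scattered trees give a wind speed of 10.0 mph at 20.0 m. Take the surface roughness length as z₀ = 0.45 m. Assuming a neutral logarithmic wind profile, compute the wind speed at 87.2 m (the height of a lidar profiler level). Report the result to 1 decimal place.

13.9 mph

Log law: V(z) ∝ ln(z/z₀), so V₂/V₁ = ln(z₂/z₀) / ln(z₁/z₀).
ln(87.2/0.45) = 5.2667, ln(20.0/0.45) = 3.7942
V₂ = 10.0 × 5.2667/3.7942 = 10.0 × 1.3881 = 13.8808 mph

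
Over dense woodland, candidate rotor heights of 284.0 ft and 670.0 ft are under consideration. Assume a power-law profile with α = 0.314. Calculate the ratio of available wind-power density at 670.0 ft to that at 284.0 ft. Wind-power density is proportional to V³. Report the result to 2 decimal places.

2.24

Speed ratio: V_B/V_A = (z_B/z_A)^α = (670.0/284.0)^0.314 = (2.3592)^0.314 = 1.30932
Power-density ratio: P_B/P_A = (V_B/V_A)³ = (1.30932)³ = 2.24459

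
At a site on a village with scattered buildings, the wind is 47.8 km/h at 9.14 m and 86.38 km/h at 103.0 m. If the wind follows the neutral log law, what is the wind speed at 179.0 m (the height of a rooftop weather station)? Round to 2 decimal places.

Log law: V ∝ ln(z/z₀). From the pair, with r = V₁/V₂ = 0.55337,
ln z₀ = (ln z₁ − r·ln z₂)/(1 − r) = (2.2127 − 0.55337×4.6347)/0.44663 = -0.7882 → z₀ = 0.4546 m
V₃ = V₁ · ln(z₃/z₀)/ln(z₁/z₀) = 47.8 × 5.9756/3.0009 = 95.1830 km/h

95.18 km/h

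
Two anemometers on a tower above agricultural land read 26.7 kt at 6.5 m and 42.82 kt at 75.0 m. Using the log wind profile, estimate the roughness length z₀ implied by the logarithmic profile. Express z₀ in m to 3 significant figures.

Log law: V(z) ∝ ln(z/z₀). With r = V₁/V₂ = 26.7/42.82 = 0.62354,
r · ln(z₂/z₀) = ln(z₁/z₀) ⇒ ln z₀ = (ln z₁ − r·ln z₂)/(1 − r)
ln z₀ = (1.87180 − 0.62354×4.31749) / 0.37646 = -2.1791
z₀ = exp(-2.1791) = 0.1131 m

z₀ ≈ 0.113 m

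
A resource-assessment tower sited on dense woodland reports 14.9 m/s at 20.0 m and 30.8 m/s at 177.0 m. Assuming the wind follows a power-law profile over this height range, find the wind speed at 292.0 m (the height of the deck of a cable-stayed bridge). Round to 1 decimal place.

First find α: α = ln(V₂/V₁)/ln(z₂/z₁) = ln(30.8/14.9)/ln(177.0/20.0) = 0.72615/2.18042 = 0.3330
Extrapolate from 177.0 m to 292.0 m: V₃ = 30.8 × (292.0/177.0)^0.3330 = 30.8 × 1.1814 = 36.3878 m/s

36.4 m/s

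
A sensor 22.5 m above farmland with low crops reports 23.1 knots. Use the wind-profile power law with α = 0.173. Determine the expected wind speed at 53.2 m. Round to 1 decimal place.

Power-law profile: V₂ = V₁ · (z₂/z₁)^α
V₂ = 23.1 × (53.2/22.5)^0.173 = 23.1 × (2.3644)^0.173
    = 23.1 × 1.1605 = 26.8082 knots

26.8 knots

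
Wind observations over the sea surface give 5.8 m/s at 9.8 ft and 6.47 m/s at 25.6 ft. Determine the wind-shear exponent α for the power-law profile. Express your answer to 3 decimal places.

Power law: V₂/V₁ = (z₂/z₁)^α ⇒ α = ln(V₂/V₁) / ln(z₂/z₁)
α = ln(6.47/5.8) / ln(25.6/9.8) = ln(1.1155) / ln(2.6122)
  = 0.10932 / 0.96021 = 0.11385

α ≈ 0.114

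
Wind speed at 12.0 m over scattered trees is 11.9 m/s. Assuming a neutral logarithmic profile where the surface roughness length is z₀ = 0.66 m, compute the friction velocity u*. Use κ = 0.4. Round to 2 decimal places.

Log law: V(z) = (u*/κ) · ln(z/z₀) ⇒ u* = κ · V / ln(z/z₀)
u* = 0.4 × 11.9 / ln(12.0/0.66) = 0.4 × 11.9 / 2.9004
   = 4.7600 / 2.9004 = 1.6411 m/s

u* ≈ 1.64 m/s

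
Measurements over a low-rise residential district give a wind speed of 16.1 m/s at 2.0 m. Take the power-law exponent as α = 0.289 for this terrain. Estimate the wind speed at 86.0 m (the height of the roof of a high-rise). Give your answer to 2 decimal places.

Power-law profile: V₂ = V₁ · (z₂/z₁)^α
V₂ = 16.1 × (86.0/2.0)^0.289 = 16.1 × (43.0000)^0.289
    = 16.1 × 2.9653 = 47.7417 m/s

47.74 m/s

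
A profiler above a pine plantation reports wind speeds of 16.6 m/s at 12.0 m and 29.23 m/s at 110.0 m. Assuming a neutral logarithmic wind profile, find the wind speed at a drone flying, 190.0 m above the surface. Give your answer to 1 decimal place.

32.3 m/s

Log law: V ∝ ln(z/z₀). From the pair, with r = V₁/V₂ = 0.56791,
ln z₀ = (ln z₁ − r·ln z₂)/(1 − r) = (2.4849 − 0.56791×4.7005)/0.43209 = -0.4271 → z₀ = 0.6524 m
V₃ = V₁ · ln(z₃/z₀)/ln(z₁/z₀) = 16.6 × 5.6741/2.9120 = 32.3456 m/s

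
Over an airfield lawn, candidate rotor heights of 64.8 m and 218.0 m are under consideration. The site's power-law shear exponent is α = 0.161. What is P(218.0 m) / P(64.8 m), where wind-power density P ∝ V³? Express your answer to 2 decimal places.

1.80

Speed ratio: V_B/V_A = (z_B/z_A)^α = (218.0/64.8)^0.161 = (3.3642)^0.161 = 1.21570
Power-density ratio: P_B/P_A = (V_B/V_A)³ = (1.21570)³ = 1.79673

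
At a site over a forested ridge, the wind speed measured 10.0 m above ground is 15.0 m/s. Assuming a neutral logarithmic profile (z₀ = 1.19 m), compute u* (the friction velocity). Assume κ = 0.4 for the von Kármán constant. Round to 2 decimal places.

u* ≈ 2.82 m/s

Log law: V(z) = (u*/κ) · ln(z/z₀) ⇒ u* = κ · V / ln(z/z₀)
u* = 0.4 × 15.0 / ln(10.0/1.19) = 0.4 × 15.0 / 2.1286
   = 6.0000 / 2.1286 = 2.8187 m/s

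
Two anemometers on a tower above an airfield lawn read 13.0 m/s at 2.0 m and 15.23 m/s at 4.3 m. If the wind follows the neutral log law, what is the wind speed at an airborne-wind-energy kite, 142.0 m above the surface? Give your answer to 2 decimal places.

25.42 m/s

Log law: V ∝ ln(z/z₀). From the pair, with r = V₁/V₂ = 0.85358,
ln z₀ = (ln z₁ − r·ln z₂)/(1 − r) = (0.6931 − 0.85358×1.4586)/0.14642 = -3.7692 → z₀ = 0.02307 m
V₃ = V₁ · ln(z₃/z₀)/ln(z₁/z₀) = 13.0 × 8.7250/4.4624 = 25.4183 m/s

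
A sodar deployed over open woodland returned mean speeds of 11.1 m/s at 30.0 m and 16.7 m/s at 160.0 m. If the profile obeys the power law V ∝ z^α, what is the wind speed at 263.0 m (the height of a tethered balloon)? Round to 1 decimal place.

First find α: α = ln(V₂/V₁)/ln(z₂/z₁) = ln(16.7/11.1)/ln(160.0/30.0) = 0.40846/1.67398 = 0.2440
Extrapolate from 160.0 m to 263.0 m: V₃ = 16.7 × (263.0/160.0)^0.2440 = 16.7 × 1.1289 = 18.8531 m/s

18.9 m/s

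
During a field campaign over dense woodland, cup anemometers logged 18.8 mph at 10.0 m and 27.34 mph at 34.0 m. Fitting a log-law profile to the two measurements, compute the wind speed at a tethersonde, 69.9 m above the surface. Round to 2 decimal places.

32.37 mph

Log law: V ∝ ln(z/z₀). From the pair, with r = V₁/V₂ = 0.68764,
ln z₀ = (ln z₁ − r·ln z₂)/(1 − r) = (2.3026 − 0.68764×3.5264)/0.31236 = -0.3914 → z₀ = 0.6761 m
V₃ = V₁ · ln(z₃/z₀)/ln(z₁/z₀) = 18.8 × 4.6385/2.6940 = 32.3694 mph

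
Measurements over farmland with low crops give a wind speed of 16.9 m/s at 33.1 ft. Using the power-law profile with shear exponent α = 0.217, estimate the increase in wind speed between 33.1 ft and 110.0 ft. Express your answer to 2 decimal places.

5.03 m/s

Power law: V₂ = V₁ · (z₂/z₁)^α = 16.9 × (3.3233)^0.217 = 21.9314 m/s
ΔV = 21.9314 − 16.9 = 5.0314 m/s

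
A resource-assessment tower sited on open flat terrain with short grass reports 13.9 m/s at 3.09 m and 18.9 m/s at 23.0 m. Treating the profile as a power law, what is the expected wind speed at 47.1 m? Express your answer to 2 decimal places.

21.09 m/s

First find α: α = ln(V₂/V₁)/ln(z₂/z₁) = ln(18.9/13.9)/ln(23.0/3.09) = 0.30727/2.00732 = 0.1531
Extrapolate from 23.0 m to 47.1 m: V₃ = 18.9 × (47.1/23.0)^0.1531 = 18.9 × 1.1160 = 21.0918 m/s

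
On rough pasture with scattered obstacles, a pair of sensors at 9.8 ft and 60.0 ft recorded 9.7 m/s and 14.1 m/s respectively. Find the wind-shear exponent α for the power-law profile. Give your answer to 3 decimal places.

α ≈ 0.206

Power law: V₂/V₁ = (z₂/z₁)^α ⇒ α = ln(V₂/V₁) / ln(z₂/z₁)
α = ln(14.1/9.7) / ln(60.0/9.8) = ln(1.4536) / ln(6.1224)
  = 0.37405 / 1.81196 = 0.20643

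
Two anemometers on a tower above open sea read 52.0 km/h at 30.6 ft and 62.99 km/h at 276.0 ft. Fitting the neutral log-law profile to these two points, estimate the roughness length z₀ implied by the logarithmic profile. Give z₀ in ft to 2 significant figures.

z₀ ≈ 0.00093 ft

Log law: V(z) ∝ ln(z/z₀). With r = V₁/V₂ = 52.0/62.99 = 0.82553,
r · ln(z₂/z₀) = ln(z₁/z₀) ⇒ ln z₀ = (ln z₁ − r·ln z₂)/(1 − r)
ln z₀ = (3.42100 − 0.82553×5.62040) / 0.17447 = -6.9856
z₀ = exp(-6.9856) = 0.0009251 ft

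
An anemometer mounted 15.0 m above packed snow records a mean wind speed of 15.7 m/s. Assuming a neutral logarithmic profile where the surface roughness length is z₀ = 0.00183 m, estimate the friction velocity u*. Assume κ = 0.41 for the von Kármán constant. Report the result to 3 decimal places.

u* ≈ 0.714 m/s

Log law: V(z) = (u*/κ) · ln(z/z₀) ⇒ u* = κ · V / ln(z/z₀)
u* = 0.41 × 15.7 / ln(15.0/0.00183) = 0.41 × 15.7 / 9.0115
   = 6.4370 / 9.0115 = 0.7143 m/s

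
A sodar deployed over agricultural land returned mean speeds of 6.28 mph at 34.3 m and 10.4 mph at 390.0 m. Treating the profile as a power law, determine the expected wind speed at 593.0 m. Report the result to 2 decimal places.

11.34 mph

First find α: α = ln(V₂/V₁)/ln(z₂/z₁) = ln(10.4/6.28)/ln(390.0/34.3) = 0.50444/2.43100 = 0.2075
Extrapolate from 390.0 m to 593.0 m: V₃ = 10.4 × (593.0/390.0)^0.2075 = 10.4 × 1.0908 = 11.3448 mph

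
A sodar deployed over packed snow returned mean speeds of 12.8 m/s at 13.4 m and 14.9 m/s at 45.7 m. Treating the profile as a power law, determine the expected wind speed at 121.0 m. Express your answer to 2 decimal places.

16.81 m/s

First find α: α = ln(V₂/V₁)/ln(z₂/z₁) = ln(14.9/12.8)/ln(45.7/13.4) = 0.15192/1.22684 = 0.1238
Extrapolate from 45.7 m to 121.0 m: V₃ = 14.9 × (121.0/45.7)^0.1238 = 14.9 × 1.1281 = 16.8093 m/s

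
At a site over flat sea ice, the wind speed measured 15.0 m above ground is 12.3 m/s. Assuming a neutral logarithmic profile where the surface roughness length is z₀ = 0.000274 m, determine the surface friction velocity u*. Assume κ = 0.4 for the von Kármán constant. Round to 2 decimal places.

u* ≈ 0.45 m/s

Log law: V(z) = (u*/κ) · ln(z/z₀) ⇒ u* = κ · V / ln(z/z₀)
u* = 0.4 × 12.3 / ln(15.0/0.000274) = 0.4 × 12.3 / 10.9104
   = 4.9200 / 10.9104 = 0.4509 m/s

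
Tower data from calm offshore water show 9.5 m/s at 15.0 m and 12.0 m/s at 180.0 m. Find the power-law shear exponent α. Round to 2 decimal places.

Power law: V₂/V₁ = (z₂/z₁)^α ⇒ α = ln(V₂/V₁) / ln(z₂/z₁)
α = ln(12.0/9.5) / ln(180.0/15.0) = ln(1.2632) / ln(12.0000)
  = 0.23361 / 2.48491 = 0.09401

α ≈ 0.09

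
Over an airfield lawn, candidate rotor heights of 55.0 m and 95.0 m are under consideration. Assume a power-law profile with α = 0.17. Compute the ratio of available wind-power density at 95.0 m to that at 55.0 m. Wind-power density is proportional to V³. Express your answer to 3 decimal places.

Speed ratio: V_B/V_A = (z_B/z_A)^α = (95.0/55.0)^0.17 = (1.7273)^0.17 = 1.09737
Power-density ratio: P_B/P_A = (V_B/V_A)³ = (1.09737)³ = 1.32146

1.321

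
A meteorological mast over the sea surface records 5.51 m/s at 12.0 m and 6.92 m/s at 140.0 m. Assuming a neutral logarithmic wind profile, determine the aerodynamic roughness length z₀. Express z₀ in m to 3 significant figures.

z₀ ≈ 0.000812 m

Log law: V(z) ∝ ln(z/z₀). With r = V₁/V₂ = 5.51/6.92 = 0.79624,
r · ln(z₂/z₀) = ln(z₁/z₀) ⇒ ln z₀ = (ln z₁ − r·ln z₂)/(1 − r)
ln z₀ = (2.48491 − 0.79624×4.94164) / 0.20376 = -7.1155
z₀ = exp(-7.1155) = 0.0008124 m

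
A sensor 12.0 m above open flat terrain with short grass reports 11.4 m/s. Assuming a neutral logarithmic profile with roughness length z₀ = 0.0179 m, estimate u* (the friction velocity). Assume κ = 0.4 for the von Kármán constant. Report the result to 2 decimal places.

u* ≈ 0.70 m/s

Log law: V(z) = (u*/κ) · ln(z/z₀) ⇒ u* = κ · V / ln(z/z₀)
u* = 0.4 × 11.4 / ln(12.0/0.0179) = 0.4 × 11.4 / 6.5079
   = 4.5600 / 6.5079 = 0.7007 m/s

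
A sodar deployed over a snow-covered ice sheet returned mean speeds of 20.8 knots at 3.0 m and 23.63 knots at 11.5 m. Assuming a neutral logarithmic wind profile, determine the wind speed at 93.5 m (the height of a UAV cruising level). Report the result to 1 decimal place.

28.0 knots

Log law: V ∝ ln(z/z₀). From the pair, with r = V₁/V₂ = 0.88024,
ln z₀ = (ln z₁ − r·ln z₂)/(1 − r) = (1.0986 − 0.88024×2.4423)/0.11976 = -8.7776 → z₀ = 0.0001541 m
V₃ = V₁ · ln(z₃/z₀)/ln(z₁/z₀) = 20.8 × 13.3156/9.8762 = 28.0435 knots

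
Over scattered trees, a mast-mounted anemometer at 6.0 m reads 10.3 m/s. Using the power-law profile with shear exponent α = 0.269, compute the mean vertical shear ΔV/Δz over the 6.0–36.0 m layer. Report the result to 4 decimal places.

Power law: V₂ = V₁ · (z₂/z₁)^α = 10.3 × (6.0000)^0.269 = 16.6786 m/s
ΔV/Δz = (16.6786 − 10.3)/(36.0 − 6.0) = 6.3786/30.0000 = 0.21262 m/s/m

0.2126 m/s/m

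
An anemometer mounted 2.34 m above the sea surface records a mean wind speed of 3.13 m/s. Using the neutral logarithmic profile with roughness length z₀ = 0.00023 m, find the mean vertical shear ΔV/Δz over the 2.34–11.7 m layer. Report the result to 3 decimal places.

Log law: V₂ = V₁ · ln(z₂/z₀)/ln(z₁/z₀) = 3.13 × 10.8370/9.2276 = 3.6759 m/s
ΔV/Δz = (3.6759 − 3.13)/(11.7 − 2.34) = 0.5459/9.3600 = 0.05833 m/s/m

0.058 m/s/m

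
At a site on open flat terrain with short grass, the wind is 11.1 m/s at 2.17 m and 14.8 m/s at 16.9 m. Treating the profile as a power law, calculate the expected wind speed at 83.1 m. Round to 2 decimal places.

18.50 m/s

First find α: α = ln(V₂/V₁)/ln(z₂/z₁) = ln(14.8/11.1)/ln(16.9/2.17) = 0.28768/2.05259 = 0.1402
Extrapolate from 16.9 m to 83.1 m: V₃ = 14.8 × (83.1/16.9)^0.1402 = 14.8 × 1.2501 = 18.5016 m/s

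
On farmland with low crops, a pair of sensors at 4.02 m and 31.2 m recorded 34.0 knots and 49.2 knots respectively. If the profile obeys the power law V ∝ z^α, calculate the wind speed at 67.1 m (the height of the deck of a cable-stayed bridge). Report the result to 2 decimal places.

First find α: α = ln(V₂/V₁)/ln(z₂/z₁) = ln(49.2/34.0)/ln(31.2/4.02) = 0.36953/2.04914 = 0.1803
Extrapolate from 31.2 m to 67.1 m: V₃ = 49.2 × (67.1/31.2)^0.1803 = 49.2 × 1.1481 = 56.4858 knots

56.49 knots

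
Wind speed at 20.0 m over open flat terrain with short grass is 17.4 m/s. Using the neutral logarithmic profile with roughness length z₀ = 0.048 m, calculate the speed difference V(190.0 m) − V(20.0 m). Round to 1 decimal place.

Log law: V₂ = V₁ · ln(z₂/z₀)/ln(z₁/z₀) = 17.4 × 8.2836/6.0323 = 23.8938 m/s
ΔV = 23.8938 − 17.4 = 6.4938 m/s

6.5 m/s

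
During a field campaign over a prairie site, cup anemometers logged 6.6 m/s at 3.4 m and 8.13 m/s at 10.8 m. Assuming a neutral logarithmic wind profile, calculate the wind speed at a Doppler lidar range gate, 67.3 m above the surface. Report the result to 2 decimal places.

Log law: V ∝ ln(z/z₀). From the pair, with r = V₁/V₂ = 0.81181,
ln z₀ = (ln z₁ − r·ln z₂)/(1 − r) = (1.2238 − 0.81181×2.3795)/0.18819 = -3.7619 → z₀ = 0.02324 m
V₃ = V₁ · ln(z₃/z₀)/ln(z₁/z₀) = 6.6 × 7.9711/4.9857 = 10.5520 m/s

10.55 m/s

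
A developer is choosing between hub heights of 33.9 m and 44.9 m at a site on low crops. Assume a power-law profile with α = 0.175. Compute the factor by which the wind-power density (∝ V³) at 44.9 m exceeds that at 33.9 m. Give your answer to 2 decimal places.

Speed ratio: V_B/V_A = (z_B/z_A)^α = (44.9/33.9)^0.175 = (1.3245)^0.175 = 1.05041
Power-density ratio: P_B/P_A = (V_B/V_A)³ = (1.05041)³ = 1.15898

1.16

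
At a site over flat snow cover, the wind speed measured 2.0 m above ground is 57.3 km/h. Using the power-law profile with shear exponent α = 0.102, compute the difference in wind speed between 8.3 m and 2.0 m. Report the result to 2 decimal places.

Power law: V₂ = V₁ · (z₂/z₁)^α = 57.3 × (4.1500)^0.102 = 66.2515 km/h
ΔV = 66.2515 − 57.3 = 8.9515 km/h

8.95 km/h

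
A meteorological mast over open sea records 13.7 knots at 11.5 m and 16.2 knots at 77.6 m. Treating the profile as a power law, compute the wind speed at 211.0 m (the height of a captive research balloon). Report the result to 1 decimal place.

17.7 knots

First find α: α = ln(V₂/V₁)/ln(z₂/z₁) = ln(16.2/13.7)/ln(77.6/11.5) = 0.16762/1.90922 = 0.0878
Extrapolate from 77.6 m to 211.0 m: V₃ = 16.2 × (211.0/77.6)^0.0878 = 16.2 × 1.0918 = 17.6870 knots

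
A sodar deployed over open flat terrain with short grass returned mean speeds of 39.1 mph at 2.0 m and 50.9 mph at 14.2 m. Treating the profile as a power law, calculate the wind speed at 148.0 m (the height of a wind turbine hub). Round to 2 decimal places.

69.77 mph

First find α: α = ln(V₂/V₁)/ln(z₂/z₁) = ln(50.9/39.1)/ln(14.2/2.0) = 0.26374/1.96009 = 0.1346
Extrapolate from 14.2 m to 148.0 m: V₃ = 50.9 × (148.0/14.2)^0.1346 = 50.9 × 1.3708 = 69.7736 mph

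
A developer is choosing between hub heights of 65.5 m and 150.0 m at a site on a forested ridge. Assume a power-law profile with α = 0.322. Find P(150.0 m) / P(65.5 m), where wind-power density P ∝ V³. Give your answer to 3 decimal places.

2.226

Speed ratio: V_B/V_A = (z_B/z_A)^α = (150.0/65.5)^0.322 = (2.2901)^0.322 = 1.30579
Power-density ratio: P_B/P_A = (V_B/V_A)³ = (1.30579)³ = 2.22646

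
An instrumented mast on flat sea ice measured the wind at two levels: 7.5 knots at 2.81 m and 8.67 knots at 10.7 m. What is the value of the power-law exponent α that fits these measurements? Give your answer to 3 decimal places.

α ≈ 0.108

Power law: V₂/V₁ = (z₂/z₁)^α ⇒ α = ln(V₂/V₁) / ln(z₂/z₁)
α = ln(8.67/7.5) / ln(10.7/2.81) = ln(1.1560) / ln(3.8078)
  = 0.14497 / 1.33706 = 0.10842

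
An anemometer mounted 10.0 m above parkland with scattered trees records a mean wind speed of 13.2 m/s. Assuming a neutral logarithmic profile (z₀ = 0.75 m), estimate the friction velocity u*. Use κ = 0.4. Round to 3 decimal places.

Log law: V(z) = (u*/κ) · ln(z/z₀) ⇒ u* = κ · V / ln(z/z₀)
u* = 0.4 × 13.2 / ln(10.0/0.75) = 0.4 × 13.2 / 2.5903
   = 5.2800 / 2.5903 = 2.0384 m/s

u* ≈ 2.038 m/s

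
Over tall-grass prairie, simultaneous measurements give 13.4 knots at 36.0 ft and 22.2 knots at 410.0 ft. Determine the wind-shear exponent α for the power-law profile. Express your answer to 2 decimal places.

Power law: V₂/V₁ = (z₂/z₁)^α ⇒ α = ln(V₂/V₁) / ln(z₂/z₁)
α = ln(22.2/13.4) / ln(410.0/36.0) = ln(1.6567) / ln(11.3889)
  = 0.50484 / 2.43264 = 0.20753

α ≈ 0.21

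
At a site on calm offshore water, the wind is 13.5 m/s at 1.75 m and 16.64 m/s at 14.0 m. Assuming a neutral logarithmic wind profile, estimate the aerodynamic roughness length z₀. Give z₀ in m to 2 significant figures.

Log law: V(z) ∝ ln(z/z₀). With r = V₁/V₂ = 13.5/16.64 = 0.81130,
r · ln(z₂/z₀) = ln(z₁/z₀) ⇒ ln z₀ = (ln z₁ − r·ln z₂)/(1 − r)
ln z₀ = (0.55962 − 0.81130×2.63906) / 0.18870 = -8.3807
z₀ = exp(-8.3807) = 0.0002293 m

z₀ ≈ 0.00023 m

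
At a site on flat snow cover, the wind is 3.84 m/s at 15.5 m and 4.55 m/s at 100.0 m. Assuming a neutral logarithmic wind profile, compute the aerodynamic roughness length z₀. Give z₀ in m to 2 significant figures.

Log law: V(z) ∝ ln(z/z₀). With r = V₁/V₂ = 3.84/4.55 = 0.84396,
r · ln(z₂/z₀) = ln(z₁/z₀) ⇒ ln z₀ = (ln z₁ − r·ln z₂)/(1 − r)
ln z₀ = (2.74084 − 0.84396×4.60517) / 0.15604 = -7.3423
z₀ = exp(-7.3423) = 0.0006476 m

z₀ ≈ 0.00065 m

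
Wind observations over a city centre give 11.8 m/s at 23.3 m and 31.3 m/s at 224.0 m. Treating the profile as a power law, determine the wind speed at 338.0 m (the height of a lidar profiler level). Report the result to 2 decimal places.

First find α: α = ln(V₂/V₁)/ln(z₂/z₁) = ln(31.3/11.8)/ln(224.0/23.3) = 0.97552/2.26319 = 0.4310
Extrapolate from 224.0 m to 338.0 m: V₃ = 31.3 × (338.0/224.0)^0.4310 = 31.3 × 1.1940 = 37.3729 m/s

37.37 m/s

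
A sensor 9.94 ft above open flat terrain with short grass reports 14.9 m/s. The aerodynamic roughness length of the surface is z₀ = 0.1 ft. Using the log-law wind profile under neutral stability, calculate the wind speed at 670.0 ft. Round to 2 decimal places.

28.54 m/s

Log law: V(z) ∝ ln(z/z₀), so V₂/V₁ = ln(z₂/z₀) / ln(z₁/z₀).
ln(670.0/0.1) = 8.8099, ln(9.94/0.1) = 4.5992
V₂ = 14.9 × 8.8099/4.5992 = 14.9 × 1.9155 = 28.5416 m/s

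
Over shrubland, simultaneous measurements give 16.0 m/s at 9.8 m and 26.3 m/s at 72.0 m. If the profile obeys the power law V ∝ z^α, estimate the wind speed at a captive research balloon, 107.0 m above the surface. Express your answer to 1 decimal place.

First find α: α = ln(V₂/V₁)/ln(z₂/z₁) = ln(26.3/16.0)/ln(72.0/9.8) = 0.49698/1.99428 = 0.2492
Extrapolate from 72.0 m to 107.0 m: V₃ = 26.3 × (107.0/72.0)^0.2492 = 26.3 × 1.1038 = 29.0290 m/s

29.0 m/s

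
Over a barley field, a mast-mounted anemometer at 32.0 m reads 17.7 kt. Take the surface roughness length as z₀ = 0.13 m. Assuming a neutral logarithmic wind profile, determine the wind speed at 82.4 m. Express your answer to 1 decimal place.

Log law: V(z) ∝ ln(z/z₀), so V₂/V₁ = ln(z₂/z₀) / ln(z₁/z₀).
ln(82.4/0.13) = 6.4518, ln(32.0/0.13) = 5.5060
V₂ = 17.7 × 6.4518/5.5060 = 17.7 × 1.1718 = 20.7406 kt

20.7 kt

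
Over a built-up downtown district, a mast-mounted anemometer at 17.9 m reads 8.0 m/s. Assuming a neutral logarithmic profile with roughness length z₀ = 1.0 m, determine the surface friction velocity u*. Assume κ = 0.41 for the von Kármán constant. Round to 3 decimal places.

Log law: V(z) = (u*/κ) · ln(z/z₀) ⇒ u* = κ · V / ln(z/z₀)
u* = 0.41 × 8.0 / ln(17.9/1.0) = 0.41 × 8.0 / 2.8848
   = 3.2800 / 2.8848 = 1.1370 m/s

u* ≈ 1.137 m/s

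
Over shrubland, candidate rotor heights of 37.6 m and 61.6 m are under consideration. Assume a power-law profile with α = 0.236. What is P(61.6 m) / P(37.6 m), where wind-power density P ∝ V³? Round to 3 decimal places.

Speed ratio: V_B/V_A = (z_B/z_A)^α = (61.6/37.6)^0.236 = (1.6383)^0.236 = 1.12356
Power-density ratio: P_B/P_A = (V_B/V_A)³ = (1.12356)³ = 1.41837

1.418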